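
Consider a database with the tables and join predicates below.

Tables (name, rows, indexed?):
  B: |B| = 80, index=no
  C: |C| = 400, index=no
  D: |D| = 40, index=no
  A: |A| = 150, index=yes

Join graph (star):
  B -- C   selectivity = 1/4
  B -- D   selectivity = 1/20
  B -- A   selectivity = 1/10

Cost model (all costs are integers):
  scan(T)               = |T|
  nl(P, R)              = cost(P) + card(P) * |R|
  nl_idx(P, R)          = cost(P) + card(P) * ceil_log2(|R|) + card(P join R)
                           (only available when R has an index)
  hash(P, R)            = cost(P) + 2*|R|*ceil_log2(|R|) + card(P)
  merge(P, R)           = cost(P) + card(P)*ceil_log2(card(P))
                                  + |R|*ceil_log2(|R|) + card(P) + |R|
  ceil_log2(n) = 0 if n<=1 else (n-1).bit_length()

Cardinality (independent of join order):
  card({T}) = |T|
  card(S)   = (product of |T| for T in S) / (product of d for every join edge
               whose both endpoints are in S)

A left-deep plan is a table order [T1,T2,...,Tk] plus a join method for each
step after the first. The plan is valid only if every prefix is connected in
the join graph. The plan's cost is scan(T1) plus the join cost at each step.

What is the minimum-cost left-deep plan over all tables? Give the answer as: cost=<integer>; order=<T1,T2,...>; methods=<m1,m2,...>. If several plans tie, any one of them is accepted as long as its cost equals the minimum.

cost=12700; order=A,B,D,C; methods=hash,hash,hash

Selinger DP (subsets sized 1..n):
  {B}: scan cost=80, card=80
  {C}: scan cost=400, card=400
  {D}: scan cost=40, card=40
  {A}: scan cost=150, card=150
  {BC}: card=8000; try (B,hash)→1920, (C,merge)→4720, (B,merge)→5040, (C,hash)→7360, (C,nl)→32080, (B,nl)→32400; best=1920 via (B,hash)
  {BD}: card=160; try (D,hash)→640, (B,merge)→960, (D,merge)→1000, (B,hash)→1200, (B,nl)→3240, (D,nl)→3280; best=640 via (D,hash)
  {AB}: card=1200; try (B,hash)→1420, (A,nl_idx)→1920, (A,merge)→2070, (B,merge)→2140, (A,hash)→2560, (A,nl)→12080 …(+1); best=1420 via (B,hash)
  {BCD}: card=16000; try (C,merge)→6080, (C,hash)→8000, (D,hash)→10400, (C,nl)→64640, (D,merge)→114200, (D,nl)→321920; best=6080 via (C,merge)
  {ABC}: card=120000; try (C,hash)→9820, (A,hash)→12320, (C,merge)→19820, (A,merge)→115270, (A,nl_idx)→185920, (C,nl)→481420 …(+1); best=9820 via (C,hash)
  {ABD}: card=2400; try (D,hash)→3100, (A,hash)→3200, (A,merge)→3430, (A,nl_idx)→4320, (D,merge)→16100, (A,nl)→24640 …(+1); best=3100 via (D,hash)
  {ABCD}: card=240000; try (C,hash)→12700, (A,hash)→24480, (C,merge)→38300, (D,hash)→130300, (A,merge)→247430, (A,nl_idx)→374080 …(+4); best=12700 via (C,hash)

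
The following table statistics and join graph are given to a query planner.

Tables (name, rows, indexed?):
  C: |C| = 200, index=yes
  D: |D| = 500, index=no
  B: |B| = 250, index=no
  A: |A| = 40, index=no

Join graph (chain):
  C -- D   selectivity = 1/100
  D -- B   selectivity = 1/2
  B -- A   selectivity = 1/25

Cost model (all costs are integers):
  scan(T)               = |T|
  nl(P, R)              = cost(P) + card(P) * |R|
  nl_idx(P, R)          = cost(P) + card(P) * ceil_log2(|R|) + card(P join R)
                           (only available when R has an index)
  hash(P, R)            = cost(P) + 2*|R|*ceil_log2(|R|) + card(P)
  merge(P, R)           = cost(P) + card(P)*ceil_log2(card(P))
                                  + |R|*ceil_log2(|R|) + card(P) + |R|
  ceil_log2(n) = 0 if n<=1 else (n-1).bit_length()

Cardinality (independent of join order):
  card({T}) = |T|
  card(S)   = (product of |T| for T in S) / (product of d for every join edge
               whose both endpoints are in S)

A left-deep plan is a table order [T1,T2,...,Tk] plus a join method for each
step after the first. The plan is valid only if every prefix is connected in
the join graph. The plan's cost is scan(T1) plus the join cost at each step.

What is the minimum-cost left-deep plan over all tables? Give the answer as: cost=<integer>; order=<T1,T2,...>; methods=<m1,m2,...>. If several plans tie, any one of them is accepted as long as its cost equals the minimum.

Selinger DP (subsets sized 1..n):
  {C}: scan cost=200, card=200
  {D}: scan cost=500, card=500
  {B}: scan cost=250, card=250
  {A}: scan cost=40, card=40
  {CD}: card=1000; try (C,hash)→4200, (C,nl_idx)→5500, (D,merge)→7000, (C,merge)→7300, (D,hash)→9400, (D,nl)→100200 …(+1); best=4200 via (C,hash)
  {BD}: card=62500; try (B,hash)→5000, (D,merge)→7500, (B,merge)→7750, (D,hash)→9500, (D,nl)→125250, (B,nl)→125500; best=5000 via (B,hash)
  {AB}: card=400; try (A,hash)→980, (B,merge)→2570, (A,merge)→2780, (B,hash)→4080, (B,nl)→10040, (A,nl)→10250; best=980 via (A,hash)
  {BCD}: card=125000; try (B,hash)→9200, (B,merge)→17450, (C,hash)→70700, (B,nl)→254200, (C,nl_idx)→630000, (C,merge)→1069300 …(+1); best=9200 via (B,hash)
  {ABD}: card=100000; try (D,merge)→9980, (D,hash)→10380, (A,hash)→67980, (D,nl)→200980, (A,merge)→1067780, (A,nl)→2505000; best=9980 via (D,merge)
  {ABCD}: card=200000; try (C,hash)→113180, (A,hash)→134680, (C,nl_idx)→1009980, (C,merge)→1811780, (A,merge)→2259480, (A,nl)→5009200 …(+1); best=113180 via (C,hash)

cost=113180; order=B,A,D,C; methods=hash,merge,hash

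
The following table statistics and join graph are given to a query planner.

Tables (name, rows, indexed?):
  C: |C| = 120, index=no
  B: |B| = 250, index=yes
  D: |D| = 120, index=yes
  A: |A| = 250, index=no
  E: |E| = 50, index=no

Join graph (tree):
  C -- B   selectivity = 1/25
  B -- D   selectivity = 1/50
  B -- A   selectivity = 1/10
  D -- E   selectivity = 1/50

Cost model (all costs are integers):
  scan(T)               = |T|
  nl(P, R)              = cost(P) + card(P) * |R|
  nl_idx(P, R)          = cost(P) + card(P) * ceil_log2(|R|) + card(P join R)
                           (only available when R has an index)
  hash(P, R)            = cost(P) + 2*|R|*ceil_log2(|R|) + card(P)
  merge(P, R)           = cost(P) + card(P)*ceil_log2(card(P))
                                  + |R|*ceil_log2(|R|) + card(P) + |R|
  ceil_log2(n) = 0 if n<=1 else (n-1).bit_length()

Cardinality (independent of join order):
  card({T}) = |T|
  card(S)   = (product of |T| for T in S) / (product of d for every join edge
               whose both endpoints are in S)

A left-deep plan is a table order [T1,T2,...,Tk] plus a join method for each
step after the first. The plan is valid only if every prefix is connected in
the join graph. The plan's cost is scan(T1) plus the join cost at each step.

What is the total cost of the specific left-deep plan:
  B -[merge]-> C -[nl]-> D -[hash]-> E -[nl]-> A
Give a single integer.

870940

step 1: scan B: cost=250, card=250
step 2: join C via merge
    card(P join C) = 250*120/(25) = 1200
    cost = 250 + 250*8 + 120*7 + 250 + 120 = 3460
step 3: join D via nl
    card(P join D) = 1200*120/(50) = 2880
    cost = 3460 + 1200*120 = 147460
step 4: join E via hash
    card(P join E) = 2880*50/(50) = 2880
    cost = 147460 + 2*50*6 + 2880 = 150940
step 5: join A via nl
    card(P join A) = 2880*250/(10) = 72000
    cost = 150940 + 2880*250 = 870940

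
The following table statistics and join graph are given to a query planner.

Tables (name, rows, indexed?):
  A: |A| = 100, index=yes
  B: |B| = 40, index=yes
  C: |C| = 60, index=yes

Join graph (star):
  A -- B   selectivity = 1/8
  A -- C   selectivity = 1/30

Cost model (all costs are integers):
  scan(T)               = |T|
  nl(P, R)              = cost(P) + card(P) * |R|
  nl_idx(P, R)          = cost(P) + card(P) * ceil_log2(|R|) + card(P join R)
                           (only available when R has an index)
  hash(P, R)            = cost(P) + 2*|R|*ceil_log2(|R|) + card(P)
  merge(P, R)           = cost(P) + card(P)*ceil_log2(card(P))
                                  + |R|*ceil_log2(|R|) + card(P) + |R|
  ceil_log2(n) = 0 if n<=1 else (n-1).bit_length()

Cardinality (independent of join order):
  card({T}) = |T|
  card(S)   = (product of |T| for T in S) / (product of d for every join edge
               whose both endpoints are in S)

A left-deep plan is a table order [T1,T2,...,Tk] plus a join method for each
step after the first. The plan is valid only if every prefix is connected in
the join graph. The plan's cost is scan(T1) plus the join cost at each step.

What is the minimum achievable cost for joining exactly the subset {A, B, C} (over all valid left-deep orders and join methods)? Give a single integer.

1360

Selinger DP over subsets of {A,B,C}:
  {A}: scan cost=100, card=100
  {B}: scan cost=40, card=40
  {C}: scan cost=60, card=60
  {AB}: card=500; try (B,hash)→680, (A,nl_idx)→820, (A,merge)→1120, (B,merge)→1180, (B,nl_idx)→1200, (A,hash)→1480 …(+2); best=680 via (B,hash)
  {AC}: card=200; try (A,nl_idx)→680, (C,nl_idx)→900, (C,hash)→920, (A,merge)→1280, (C,merge)→1320, (A,hash)→1520 …(+2); best=680 via (A,nl_idx)
  {ABC}: card=1000; try (B,hash)→1360, (C,hash)→1900, (B,merge)→2760, (B,nl_idx)→2880, (C,nl_idx)→4680, (C,merge)→6100 …(+2); best=1360 via (B,hash)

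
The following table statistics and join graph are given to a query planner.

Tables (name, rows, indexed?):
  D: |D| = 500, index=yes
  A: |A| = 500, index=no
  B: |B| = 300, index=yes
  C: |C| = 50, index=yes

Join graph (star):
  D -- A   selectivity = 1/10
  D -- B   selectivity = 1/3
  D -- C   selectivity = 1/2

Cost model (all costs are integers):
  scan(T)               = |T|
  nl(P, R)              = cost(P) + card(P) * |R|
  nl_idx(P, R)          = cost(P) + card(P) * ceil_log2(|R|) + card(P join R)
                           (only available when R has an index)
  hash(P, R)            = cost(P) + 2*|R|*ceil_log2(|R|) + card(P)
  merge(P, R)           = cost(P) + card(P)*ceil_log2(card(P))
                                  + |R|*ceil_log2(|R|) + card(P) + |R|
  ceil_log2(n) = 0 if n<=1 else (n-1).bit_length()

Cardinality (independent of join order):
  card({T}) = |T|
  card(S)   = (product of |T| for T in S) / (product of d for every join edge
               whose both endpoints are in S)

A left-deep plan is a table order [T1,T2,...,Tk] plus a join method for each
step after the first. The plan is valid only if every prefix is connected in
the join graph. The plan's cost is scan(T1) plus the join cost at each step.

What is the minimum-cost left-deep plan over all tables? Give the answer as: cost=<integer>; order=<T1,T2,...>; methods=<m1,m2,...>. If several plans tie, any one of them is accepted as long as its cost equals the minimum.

cost=653500; order=D,C,A,B; methods=hash,hash,hash

Selinger DP (subsets sized 1..n):
  {D}: scan cost=500, card=500
  {A}: scan cost=500, card=500
  {B}: scan cost=300, card=300
  {C}: scan cost=50, card=50
  {AD}: card=25000; try (D,hash)→10000, (A,hash)→10000, (D,merge)→10500, (A,merge)→10500, (D,nl_idx)→30000, (D,nl)→250500 …(+1); best=10000 via (D,hash)
  {BD}: card=50000; try (B,hash)→6400, (D,merge)→8300, (B,merge)→8500, (D,hash)→9600, (D,nl_idx)→53000, (B,nl_idx)→55000 …(+2); best=6400 via (B,hash)
  {CD}: card=12500; try (C,hash)→1600, (D,merge)→5400, (C,merge)→5850, (D,hash)→9100, (D,nl_idx)→13000, (C,nl_idx)→16000 …(+2); best=1600 via (C,hash)
  {ABD}: card=2500000; try (B,hash)→40400, (A,hash)→65400, (B,merge)→413000, (A,merge)→861400, (B,nl_idx)→2735000, (B,nl)→7510000 …(+1); best=40400 via (B,hash)
  {ACD}: card=625000; try (A,hash)→23100, (C,hash)→35600, (A,merge)→194100, (C,merge)→410350, (C,nl_idx)→785000, (C,nl)→1260000 …(+1); best=23100 via (A,hash)
  {BCD}: card=1250000; try (B,hash)→19500, (C,hash)→57000, (B,merge)→192100, (C,merge)→856750, (B,nl_idx)→1364100, (C,nl_idx)→1556400 …(+2); best=19500 via (B,hash)
  {ABCD}: card=62500000; try (B,hash)→653500, (A,hash)→1278500, (C,hash)→2541000, (B,merge)→13151100, (A,merge)→27524500, (C,merge)→57540750 …(+5); best=653500 via (B,hash)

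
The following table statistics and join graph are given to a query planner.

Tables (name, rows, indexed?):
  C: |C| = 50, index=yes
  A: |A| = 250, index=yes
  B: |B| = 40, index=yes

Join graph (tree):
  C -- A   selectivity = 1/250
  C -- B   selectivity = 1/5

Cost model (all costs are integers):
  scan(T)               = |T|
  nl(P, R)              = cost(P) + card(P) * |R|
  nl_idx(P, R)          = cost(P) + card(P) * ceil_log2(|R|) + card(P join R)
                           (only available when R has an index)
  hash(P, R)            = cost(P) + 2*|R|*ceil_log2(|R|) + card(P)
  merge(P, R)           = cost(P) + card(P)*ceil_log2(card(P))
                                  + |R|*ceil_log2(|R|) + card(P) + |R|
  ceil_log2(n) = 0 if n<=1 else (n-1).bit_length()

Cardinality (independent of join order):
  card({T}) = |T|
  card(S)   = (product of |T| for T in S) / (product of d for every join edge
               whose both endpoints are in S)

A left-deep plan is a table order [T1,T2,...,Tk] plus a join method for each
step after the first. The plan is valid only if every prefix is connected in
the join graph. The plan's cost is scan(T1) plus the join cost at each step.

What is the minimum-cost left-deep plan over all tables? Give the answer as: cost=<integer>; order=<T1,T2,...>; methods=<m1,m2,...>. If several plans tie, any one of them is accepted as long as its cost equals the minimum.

cost=1030; order=C,A,B; methods=nl_idx,hash

Selinger DP (subsets sized 1..n):
  {C}: scan cost=50, card=50
  {A}: scan cost=250, card=250
  {B}: scan cost=40, card=40
  {AC}: card=50; try (A,nl_idx)→500, (C,hash)→1100, (C,nl_idx)→1800, (A,merge)→2650, (C,merge)→2850, (A,hash)→4100 …(+2); best=500 via (A,nl_idx)
  {BC}: card=400; try (B,hash)→580, (C,merge)→670, (C,hash)→680, (C,nl_idx)→680, (B,merge)→680, (B,nl_idx)→750 …(+2); best=580 via (B,hash)
  {ABC}: card=400; try (B,hash)→1030, (B,merge)→1130, (B,nl_idx)→1200, (B,nl)→2500, (A,nl_idx)→4180, (A,hash)→4980 …(+2); best=1030 via (B,hash)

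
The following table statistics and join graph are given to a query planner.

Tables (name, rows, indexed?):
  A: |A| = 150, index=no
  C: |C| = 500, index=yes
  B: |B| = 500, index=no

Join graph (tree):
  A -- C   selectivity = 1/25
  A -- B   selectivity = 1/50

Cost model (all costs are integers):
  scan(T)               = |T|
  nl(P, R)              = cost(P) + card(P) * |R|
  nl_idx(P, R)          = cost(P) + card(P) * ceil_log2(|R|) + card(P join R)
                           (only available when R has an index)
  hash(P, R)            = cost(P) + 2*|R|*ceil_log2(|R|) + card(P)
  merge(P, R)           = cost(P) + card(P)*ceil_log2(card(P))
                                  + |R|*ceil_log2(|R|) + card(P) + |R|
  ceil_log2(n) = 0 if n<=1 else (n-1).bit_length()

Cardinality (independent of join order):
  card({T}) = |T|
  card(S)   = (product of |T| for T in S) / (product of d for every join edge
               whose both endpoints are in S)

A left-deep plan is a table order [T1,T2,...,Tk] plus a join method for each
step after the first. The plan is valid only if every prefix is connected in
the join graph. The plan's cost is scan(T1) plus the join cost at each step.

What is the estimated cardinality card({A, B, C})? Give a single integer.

30000

Tables in S: A(150), B(500), C(500)
Edges inside S: A-C(d=25), A-B(d=50)
numerator = 150 * 500 * 500 = 37500000
denominator = 25 * 50 = 1250
card(S) = 37500000 / 1250 = 30000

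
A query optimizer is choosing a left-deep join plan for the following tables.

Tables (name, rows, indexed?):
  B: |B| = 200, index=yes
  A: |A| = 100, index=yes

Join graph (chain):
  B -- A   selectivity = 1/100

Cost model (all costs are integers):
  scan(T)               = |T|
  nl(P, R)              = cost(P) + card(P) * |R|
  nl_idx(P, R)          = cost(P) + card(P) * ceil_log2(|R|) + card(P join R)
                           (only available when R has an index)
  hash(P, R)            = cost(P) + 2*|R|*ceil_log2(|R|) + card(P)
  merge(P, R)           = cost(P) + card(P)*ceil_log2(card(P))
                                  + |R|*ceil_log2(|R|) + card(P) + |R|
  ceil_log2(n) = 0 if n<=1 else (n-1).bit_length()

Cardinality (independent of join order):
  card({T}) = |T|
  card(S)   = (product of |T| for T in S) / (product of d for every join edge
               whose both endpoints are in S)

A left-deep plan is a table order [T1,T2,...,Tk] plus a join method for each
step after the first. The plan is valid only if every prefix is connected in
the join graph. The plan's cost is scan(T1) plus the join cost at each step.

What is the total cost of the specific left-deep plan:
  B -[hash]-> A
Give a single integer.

1800

step 1: scan B: cost=200, card=200
step 2: join A via hash
    card(P join A) = 200*100/(100) = 200
    cost = 200 + 2*100*7 + 200 = 1800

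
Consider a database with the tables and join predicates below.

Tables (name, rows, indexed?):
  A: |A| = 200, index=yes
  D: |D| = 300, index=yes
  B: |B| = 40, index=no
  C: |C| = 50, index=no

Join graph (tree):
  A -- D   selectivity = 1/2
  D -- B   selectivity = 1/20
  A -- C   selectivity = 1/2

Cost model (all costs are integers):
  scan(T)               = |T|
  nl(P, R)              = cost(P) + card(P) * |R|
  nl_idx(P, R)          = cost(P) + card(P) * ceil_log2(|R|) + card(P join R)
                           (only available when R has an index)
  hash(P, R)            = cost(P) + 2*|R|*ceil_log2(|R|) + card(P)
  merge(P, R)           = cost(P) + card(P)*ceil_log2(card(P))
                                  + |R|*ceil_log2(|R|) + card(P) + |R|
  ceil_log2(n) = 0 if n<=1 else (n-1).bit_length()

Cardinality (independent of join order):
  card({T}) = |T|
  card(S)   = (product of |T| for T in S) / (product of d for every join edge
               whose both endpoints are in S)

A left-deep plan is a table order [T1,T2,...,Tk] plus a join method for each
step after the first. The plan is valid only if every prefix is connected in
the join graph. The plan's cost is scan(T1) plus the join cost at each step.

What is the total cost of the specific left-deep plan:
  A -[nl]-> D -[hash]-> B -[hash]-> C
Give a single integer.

step 1: scan A: cost=200, card=200
step 2: join D via nl
    card(P join D) = 200*300/(2) = 30000
    cost = 200 + 200*300 = 60200
step 3: join B via hash
    card(P join B) = 30000*40/(20) = 60000
    cost = 60200 + 2*40*6 + 30000 = 90680
step 4: join C via hash
    card(P join C) = 60000*50/(2) = 1500000
    cost = 90680 + 2*50*6 + 60000 = 151280

151280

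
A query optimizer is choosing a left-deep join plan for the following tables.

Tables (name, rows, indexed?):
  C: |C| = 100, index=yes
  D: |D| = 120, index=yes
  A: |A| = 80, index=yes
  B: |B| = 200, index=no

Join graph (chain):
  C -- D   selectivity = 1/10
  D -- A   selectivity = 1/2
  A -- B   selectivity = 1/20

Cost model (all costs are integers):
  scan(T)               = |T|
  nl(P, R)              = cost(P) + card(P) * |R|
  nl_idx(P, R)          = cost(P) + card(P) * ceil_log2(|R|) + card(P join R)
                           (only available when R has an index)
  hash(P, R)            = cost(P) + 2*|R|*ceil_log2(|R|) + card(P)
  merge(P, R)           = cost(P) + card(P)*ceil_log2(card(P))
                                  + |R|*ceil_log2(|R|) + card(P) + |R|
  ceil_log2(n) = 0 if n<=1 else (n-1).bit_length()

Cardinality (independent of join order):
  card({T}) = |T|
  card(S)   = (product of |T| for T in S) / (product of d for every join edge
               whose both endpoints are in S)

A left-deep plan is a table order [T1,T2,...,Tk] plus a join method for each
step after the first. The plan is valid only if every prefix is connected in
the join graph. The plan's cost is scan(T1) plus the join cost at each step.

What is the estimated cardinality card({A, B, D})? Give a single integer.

Tables in S: A(80), B(200), D(120)
Edges inside S: D-A(d=2), A-B(d=20)
numerator = 80 * 200 * 120 = 1920000
denominator = 2 * 20 = 40
card(S) = 1920000 / 40 = 48000

48000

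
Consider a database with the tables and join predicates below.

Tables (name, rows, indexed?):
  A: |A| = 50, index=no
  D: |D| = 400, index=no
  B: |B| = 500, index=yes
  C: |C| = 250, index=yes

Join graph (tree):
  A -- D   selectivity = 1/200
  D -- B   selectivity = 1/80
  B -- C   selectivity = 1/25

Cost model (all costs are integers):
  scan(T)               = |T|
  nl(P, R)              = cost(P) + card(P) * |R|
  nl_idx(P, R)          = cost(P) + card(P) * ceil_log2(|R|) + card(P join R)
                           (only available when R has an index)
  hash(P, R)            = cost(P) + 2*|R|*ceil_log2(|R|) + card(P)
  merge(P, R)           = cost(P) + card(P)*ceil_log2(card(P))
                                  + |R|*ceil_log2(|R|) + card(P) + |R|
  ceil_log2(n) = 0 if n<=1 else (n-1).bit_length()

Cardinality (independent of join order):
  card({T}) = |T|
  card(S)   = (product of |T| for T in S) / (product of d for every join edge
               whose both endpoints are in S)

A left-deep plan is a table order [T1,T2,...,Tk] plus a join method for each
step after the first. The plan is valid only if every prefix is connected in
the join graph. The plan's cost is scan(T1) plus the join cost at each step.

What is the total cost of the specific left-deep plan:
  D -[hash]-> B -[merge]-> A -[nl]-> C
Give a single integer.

198900

step 1: scan D: cost=400, card=400
step 2: join B via hash
    card(P join B) = 400*500/(80) = 2500
    cost = 400 + 2*500*9 + 400 = 9800
step 3: join A via merge
    card(P join A) = 2500*50/(200) = 625
    cost = 9800 + 2500*12 + 50*6 + 2500 + 50 = 42650
step 4: join C via nl
    card(P join C) = 625*250/(25) = 6250
    cost = 42650 + 625*250 = 198900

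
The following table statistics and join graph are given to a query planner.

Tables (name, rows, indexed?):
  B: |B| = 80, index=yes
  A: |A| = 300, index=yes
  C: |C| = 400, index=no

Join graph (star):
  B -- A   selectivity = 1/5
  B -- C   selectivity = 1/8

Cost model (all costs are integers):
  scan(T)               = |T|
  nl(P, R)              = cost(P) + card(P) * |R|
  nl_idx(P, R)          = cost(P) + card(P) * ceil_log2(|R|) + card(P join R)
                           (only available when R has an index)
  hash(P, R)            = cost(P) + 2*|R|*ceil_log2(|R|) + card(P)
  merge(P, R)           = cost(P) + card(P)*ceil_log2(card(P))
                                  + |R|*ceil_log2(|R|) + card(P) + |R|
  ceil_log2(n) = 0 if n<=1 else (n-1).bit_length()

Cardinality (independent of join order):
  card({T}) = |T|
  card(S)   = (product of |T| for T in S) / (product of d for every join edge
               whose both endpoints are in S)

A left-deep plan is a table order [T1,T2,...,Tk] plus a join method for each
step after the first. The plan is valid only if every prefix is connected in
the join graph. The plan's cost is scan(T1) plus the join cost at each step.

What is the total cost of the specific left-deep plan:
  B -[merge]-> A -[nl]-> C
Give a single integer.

1923720

step 1: scan B: cost=80, card=80
step 2: join A via merge
    card(P join A) = 80*300/(5) = 4800
    cost = 80 + 80*7 + 300*9 + 80 + 300 = 3720
step 3: join C via nl
    card(P join C) = 4800*400/(8) = 240000
    cost = 3720 + 4800*400 = 1923720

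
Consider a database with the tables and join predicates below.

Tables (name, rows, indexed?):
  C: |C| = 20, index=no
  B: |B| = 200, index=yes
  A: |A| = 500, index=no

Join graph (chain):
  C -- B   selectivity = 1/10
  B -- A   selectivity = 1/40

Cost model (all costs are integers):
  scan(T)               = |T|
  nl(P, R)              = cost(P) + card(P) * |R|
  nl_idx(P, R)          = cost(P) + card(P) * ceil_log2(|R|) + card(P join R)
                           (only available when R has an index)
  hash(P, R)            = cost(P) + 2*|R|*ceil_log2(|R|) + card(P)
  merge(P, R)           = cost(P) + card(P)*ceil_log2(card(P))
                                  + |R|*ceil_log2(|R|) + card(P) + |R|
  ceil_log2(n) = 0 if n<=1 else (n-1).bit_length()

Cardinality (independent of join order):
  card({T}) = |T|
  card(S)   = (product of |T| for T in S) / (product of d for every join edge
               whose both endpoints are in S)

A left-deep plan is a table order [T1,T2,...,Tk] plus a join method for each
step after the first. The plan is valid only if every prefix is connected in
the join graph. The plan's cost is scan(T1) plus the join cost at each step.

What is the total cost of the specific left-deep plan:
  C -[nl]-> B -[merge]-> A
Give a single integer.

step 1: scan C: cost=20, card=20
step 2: join B via nl
    card(P join B) = 20*200/(10) = 400
    cost = 20 + 20*200 = 4020
step 3: join A via merge
    card(P join A) = 400*500/(40) = 5000
    cost = 4020 + 400*9 + 500*9 + 400 + 500 = 13020

13020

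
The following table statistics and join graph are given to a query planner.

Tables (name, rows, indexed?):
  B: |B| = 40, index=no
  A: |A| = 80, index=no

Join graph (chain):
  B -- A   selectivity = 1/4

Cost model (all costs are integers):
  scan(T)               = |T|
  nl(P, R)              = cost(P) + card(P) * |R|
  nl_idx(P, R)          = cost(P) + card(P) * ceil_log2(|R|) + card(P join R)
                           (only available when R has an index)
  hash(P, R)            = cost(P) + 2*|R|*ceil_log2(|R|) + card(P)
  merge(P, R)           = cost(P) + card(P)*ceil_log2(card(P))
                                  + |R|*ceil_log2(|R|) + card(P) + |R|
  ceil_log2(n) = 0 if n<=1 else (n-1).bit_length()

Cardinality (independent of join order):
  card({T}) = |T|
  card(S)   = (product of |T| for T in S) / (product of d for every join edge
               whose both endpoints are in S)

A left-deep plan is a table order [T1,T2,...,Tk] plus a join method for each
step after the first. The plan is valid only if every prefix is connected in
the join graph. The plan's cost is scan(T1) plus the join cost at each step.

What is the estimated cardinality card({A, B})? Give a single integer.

800

Tables in S: A(80), B(40)
Edges inside S: B-A(d=4)
numerator = 80 * 40 = 3200
denominator = 4 = 4
card(S) = 3200 / 4 = 800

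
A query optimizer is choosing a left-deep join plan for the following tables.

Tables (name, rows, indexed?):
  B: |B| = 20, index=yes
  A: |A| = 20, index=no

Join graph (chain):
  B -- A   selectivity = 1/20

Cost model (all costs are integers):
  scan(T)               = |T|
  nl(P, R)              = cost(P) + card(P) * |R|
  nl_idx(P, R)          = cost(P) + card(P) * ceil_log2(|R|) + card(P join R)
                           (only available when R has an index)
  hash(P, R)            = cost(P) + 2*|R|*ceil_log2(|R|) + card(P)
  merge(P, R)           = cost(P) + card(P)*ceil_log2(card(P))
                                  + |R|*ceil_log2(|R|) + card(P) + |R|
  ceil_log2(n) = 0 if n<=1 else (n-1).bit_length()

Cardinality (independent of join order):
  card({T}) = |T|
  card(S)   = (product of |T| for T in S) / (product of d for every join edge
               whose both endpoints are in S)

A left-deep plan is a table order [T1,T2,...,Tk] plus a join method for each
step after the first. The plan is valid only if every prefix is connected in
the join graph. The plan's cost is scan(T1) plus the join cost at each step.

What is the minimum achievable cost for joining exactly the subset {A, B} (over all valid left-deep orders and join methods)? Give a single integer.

140

Selinger DP over subsets of {A,B}:
  {B}: scan cost=20, card=20
  {A}: scan cost=20, card=20
  {AB}: card=20; try (B,nl_idx)→140, (B,hash)→240, (A,hash)→240, (B,merge)→260, (A,merge)→260, (B,nl)→420 …(+1); best=140 via (B,nl_idx)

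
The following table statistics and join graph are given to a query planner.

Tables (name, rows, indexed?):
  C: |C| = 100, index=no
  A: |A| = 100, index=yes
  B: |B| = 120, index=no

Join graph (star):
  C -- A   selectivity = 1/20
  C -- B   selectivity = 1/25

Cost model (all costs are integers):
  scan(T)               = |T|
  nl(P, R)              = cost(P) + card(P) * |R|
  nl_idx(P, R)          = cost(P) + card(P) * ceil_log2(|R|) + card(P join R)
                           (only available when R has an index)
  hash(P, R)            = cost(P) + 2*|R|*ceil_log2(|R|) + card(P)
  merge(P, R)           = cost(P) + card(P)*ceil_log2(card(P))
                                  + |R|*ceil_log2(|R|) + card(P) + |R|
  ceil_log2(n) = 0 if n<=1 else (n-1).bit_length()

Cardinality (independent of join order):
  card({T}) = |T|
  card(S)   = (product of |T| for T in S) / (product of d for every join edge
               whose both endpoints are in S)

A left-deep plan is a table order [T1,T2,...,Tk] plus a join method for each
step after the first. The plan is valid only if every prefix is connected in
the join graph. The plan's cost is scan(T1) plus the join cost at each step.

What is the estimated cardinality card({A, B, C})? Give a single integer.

2400

Tables in S: A(100), B(120), C(100)
Edges inside S: C-A(d=20), C-B(d=25)
numerator = 100 * 120 * 100 = 1200000
denominator = 20 * 25 = 500
card(S) = 1200000 / 500 = 2400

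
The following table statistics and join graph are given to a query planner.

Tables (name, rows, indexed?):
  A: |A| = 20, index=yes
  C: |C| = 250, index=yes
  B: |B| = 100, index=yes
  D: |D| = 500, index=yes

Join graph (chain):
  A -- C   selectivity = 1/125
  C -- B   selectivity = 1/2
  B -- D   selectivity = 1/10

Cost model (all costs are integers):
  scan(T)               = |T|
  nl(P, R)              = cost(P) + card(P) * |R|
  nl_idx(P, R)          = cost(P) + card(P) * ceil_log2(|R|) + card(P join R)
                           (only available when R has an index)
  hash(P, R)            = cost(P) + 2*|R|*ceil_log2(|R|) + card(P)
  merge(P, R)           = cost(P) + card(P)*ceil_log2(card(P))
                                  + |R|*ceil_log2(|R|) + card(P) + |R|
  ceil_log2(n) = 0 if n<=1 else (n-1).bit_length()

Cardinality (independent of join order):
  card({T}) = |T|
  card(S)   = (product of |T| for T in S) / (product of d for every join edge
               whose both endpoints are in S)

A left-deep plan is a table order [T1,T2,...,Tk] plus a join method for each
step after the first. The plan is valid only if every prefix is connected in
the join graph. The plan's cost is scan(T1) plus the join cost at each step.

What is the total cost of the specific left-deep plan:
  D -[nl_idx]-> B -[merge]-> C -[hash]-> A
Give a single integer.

step 1: scan D: cost=500, card=500
step 2: join B via nl_idx
    card(P join B) = 500*100/(10) = 5000
    cost = 500 + 500*7 + 5000 = 9000
step 3: join C via merge
    card(P join C) = 5000*250/(2) = 625000
    cost = 9000 + 5000*13 + 250*8 + 5000 + 250 = 81250
step 4: join A via hash
    card(P join A) = 625000*20/(125) = 100000
    cost = 81250 + 2*20*5 + 625000 = 706450

706450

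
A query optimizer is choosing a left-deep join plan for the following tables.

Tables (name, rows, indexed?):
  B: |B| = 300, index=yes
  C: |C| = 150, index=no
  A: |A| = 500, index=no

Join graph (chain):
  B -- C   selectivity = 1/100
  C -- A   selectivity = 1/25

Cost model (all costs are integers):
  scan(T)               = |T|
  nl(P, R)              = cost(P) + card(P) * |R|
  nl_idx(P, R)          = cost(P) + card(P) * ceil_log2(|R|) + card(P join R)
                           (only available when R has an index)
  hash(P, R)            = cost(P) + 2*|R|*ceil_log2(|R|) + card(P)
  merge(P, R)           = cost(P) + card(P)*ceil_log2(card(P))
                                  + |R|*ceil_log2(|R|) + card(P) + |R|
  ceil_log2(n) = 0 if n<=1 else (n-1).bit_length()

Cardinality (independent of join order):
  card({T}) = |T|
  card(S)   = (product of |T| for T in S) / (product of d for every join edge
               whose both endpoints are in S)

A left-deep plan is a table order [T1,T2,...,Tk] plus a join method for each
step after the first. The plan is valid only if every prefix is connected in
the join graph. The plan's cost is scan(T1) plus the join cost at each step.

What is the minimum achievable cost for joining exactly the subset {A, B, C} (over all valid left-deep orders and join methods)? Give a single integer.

Selinger DP over subsets of {A,B,C}:
  {B}: scan cost=300, card=300
  {C}: scan cost=150, card=150
  {A}: scan cost=500, card=500
  {BC}: card=450; try (B,nl_idx)→1950, (C,hash)→3000, (B,merge)→4500, (C,merge)→4650, (B,hash)→5700, (B,nl)→45150 …(+1); best=1950 via (B,nl_idx)
  {AC}: card=3000; try (C,hash)→3400, (A,merge)→6500, (C,merge)→6850, (A,hash)→9300, (A,nl)→75150, (C,nl)→75500; best=3400 via (C,hash)
  {ABC}: card=9000; try (A,hash)→11400, (A,merge)→11450, (B,hash)→11800, (B,nl_idx)→39400, (B,merge)→45400, (A,nl)→226950 …(+1); best=11400 via (A,hash)

11400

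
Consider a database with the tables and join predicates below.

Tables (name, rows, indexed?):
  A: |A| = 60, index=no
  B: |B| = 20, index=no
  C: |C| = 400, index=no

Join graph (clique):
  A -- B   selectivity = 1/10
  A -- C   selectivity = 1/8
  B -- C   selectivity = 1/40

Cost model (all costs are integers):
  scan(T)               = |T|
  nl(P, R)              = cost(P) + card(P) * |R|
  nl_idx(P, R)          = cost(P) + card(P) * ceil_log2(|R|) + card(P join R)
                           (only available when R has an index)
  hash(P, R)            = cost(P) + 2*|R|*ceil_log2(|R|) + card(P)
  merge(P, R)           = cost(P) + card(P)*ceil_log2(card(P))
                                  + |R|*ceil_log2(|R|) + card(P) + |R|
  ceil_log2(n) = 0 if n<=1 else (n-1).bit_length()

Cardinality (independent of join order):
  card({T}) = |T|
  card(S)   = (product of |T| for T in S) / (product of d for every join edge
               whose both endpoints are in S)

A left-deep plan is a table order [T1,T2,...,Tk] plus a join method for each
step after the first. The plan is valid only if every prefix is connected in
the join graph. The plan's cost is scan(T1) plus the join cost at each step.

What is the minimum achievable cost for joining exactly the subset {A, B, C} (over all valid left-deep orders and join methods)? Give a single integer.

1920

Selinger DP over subsets of {A,B,C}:
  {A}: scan cost=60, card=60
  {B}: scan cost=20, card=20
  {C}: scan cost=400, card=400
  {AB}: card=120; try (B,hash)→320, (A,merge)→560, (B,merge)→600, (A,hash)→760, (A,nl)→1220, (B,nl)→1260; best=320 via (B,hash)
  {AC}: card=3000; try (A,hash)→1520, (C,merge)→4480, (A,merge)→4820, (C,hash)→7320, (C,nl)→24060, (A,nl)→24400; best=1520 via (A,hash)
  {BC}: card=200; try (B,hash)→1000, (C,merge)→4140, (B,merge)→4520, (C,hash)→7240, (C,nl)→8020, (B,nl)→8400; best=1000 via (B,hash)
  {ABC}: card=150; try (A,hash)→1920, (A,merge)→3220, (B,hash)→4720, (C,merge)→5280, (C,hash)→7640, (A,nl)→13000 …(+3); best=1920 via (A,hash)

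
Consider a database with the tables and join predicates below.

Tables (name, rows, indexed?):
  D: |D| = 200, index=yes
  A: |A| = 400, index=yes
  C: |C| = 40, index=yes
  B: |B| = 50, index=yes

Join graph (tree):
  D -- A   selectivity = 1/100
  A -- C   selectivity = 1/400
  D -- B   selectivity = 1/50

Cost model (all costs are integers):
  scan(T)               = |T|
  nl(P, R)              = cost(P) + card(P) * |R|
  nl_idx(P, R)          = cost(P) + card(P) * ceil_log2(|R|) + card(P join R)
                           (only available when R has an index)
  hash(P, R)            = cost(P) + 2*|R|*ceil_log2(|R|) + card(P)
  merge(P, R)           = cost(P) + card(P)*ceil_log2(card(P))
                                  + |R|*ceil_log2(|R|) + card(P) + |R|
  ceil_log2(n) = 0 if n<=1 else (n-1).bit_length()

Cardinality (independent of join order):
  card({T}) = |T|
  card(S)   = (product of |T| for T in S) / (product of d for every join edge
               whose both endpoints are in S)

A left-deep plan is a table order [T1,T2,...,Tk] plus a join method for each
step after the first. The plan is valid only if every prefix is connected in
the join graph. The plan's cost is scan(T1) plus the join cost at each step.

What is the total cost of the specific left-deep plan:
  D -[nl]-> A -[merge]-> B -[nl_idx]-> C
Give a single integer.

94230

step 1: scan D: cost=200, card=200
step 2: join A via nl
    card(P join A) = 200*400/(100) = 800
    cost = 200 + 200*400 = 80200
step 3: join B via merge
    card(P join B) = 800*50/(50) = 800
    cost = 80200 + 800*10 + 50*6 + 800 + 50 = 89350
step 4: join C via nl_idx
    card(P join C) = 800*40/(400) = 80
    cost = 89350 + 800*6 + 80 = 94230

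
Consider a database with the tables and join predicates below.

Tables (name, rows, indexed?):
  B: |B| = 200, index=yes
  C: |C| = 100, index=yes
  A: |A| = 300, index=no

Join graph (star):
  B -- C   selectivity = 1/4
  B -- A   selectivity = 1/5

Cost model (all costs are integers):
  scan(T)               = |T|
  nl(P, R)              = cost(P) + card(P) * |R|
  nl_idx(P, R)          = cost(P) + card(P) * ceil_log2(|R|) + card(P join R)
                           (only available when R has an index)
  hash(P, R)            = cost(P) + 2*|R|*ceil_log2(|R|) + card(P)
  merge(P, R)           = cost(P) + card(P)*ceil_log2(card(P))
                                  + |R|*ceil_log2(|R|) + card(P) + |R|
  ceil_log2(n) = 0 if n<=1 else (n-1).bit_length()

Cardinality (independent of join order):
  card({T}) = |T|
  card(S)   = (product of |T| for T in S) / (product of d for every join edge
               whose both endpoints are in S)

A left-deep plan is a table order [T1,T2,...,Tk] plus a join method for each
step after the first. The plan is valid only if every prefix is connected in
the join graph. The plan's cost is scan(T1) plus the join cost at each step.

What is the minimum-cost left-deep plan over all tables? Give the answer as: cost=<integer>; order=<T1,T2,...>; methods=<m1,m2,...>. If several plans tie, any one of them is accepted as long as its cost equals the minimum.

cost=12200; order=B,C,A; methods=hash,hash

Selinger DP (subsets sized 1..n):
  {B}: scan cost=200, card=200
  {C}: scan cost=100, card=100
  {A}: scan cost=300, card=300
  {BC}: card=5000; try (C,hash)→1800, (B,merge)→2700, (C,merge)→2800, (B,hash)→3400, (B,nl_idx)→5900, (C,nl_idx)→6600 …(+2); best=1800 via (C,hash)
  {AB}: card=12000; try (B,hash)→3800, (A,merge)→5000, (B,merge)→5100, (A,hash)→5800, (B,nl_idx)→14700, (A,nl)→60200 …(+1); best=3800 via (B,hash)
  {ABC}: card=300000; try (A,hash)→12200, (C,hash)→17200, (A,merge)→74800, (C,merge)→184600, (C,nl_idx)→387800, (C,nl)→1203800 …(+1); best=12200 via (A,hash)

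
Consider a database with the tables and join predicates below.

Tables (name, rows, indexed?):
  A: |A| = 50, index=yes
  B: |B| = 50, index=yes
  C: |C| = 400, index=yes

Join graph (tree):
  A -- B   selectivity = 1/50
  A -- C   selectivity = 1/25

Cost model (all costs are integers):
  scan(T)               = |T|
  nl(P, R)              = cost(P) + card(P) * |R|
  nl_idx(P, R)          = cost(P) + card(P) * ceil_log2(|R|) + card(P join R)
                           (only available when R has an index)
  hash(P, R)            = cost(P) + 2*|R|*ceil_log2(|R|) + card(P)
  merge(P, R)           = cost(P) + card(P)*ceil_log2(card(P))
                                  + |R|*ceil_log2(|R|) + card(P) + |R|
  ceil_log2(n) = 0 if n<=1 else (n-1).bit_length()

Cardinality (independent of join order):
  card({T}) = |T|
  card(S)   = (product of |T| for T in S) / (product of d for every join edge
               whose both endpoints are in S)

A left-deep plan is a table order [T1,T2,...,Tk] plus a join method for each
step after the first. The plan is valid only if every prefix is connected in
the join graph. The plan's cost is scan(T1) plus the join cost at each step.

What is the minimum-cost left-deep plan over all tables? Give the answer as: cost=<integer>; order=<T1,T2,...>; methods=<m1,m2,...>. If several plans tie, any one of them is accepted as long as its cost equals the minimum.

Selinger DP (subsets sized 1..n):
  {A}: scan cost=50, card=50
  {B}: scan cost=50, card=50
  {C}: scan cost=400, card=400
  {AB}: card=50; try (B,nl_idx)→400, (A,nl_idx)→400, (B,hash)→700, (A,hash)→700, (B,merge)→750, (A,merge)→750 …(+2); best=400 via (B,nl_idx)
  {AC}: card=800; try (C,nl_idx)→1300, (A,hash)→1400, (A,nl_idx)→3600, (C,merge)→4400, (A,merge)→4750, (C,hash)→7300 …(+2); best=1300 via (C,nl_idx)
  {ABC}: card=800; try (C,nl_idx)→1650, (B,hash)→2700, (C,merge)→4750, (B,nl_idx)→6900, (C,hash)→7650, (B,merge)→10450 …(+2); best=1650 via (C,nl_idx)

cost=1650; order=A,B,C; methods=nl_idx,nl_idx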